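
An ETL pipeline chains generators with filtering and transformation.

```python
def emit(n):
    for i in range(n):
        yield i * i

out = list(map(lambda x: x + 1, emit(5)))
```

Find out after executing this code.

Step 1: emit(5) yields squares: [0, 1, 4, 9, 16].
Step 2: map adds 1 to each: [1, 2, 5, 10, 17].
Therefore out = [1, 2, 5, 10, 17].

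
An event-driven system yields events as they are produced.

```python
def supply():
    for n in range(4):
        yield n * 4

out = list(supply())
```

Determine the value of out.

Step 1: For each n in range(4), yield n * 4:
  n=0: yield 0 * 4 = 0
  n=1: yield 1 * 4 = 4
  n=2: yield 2 * 4 = 8
  n=3: yield 3 * 4 = 12
Therefore out = [0, 4, 8, 12].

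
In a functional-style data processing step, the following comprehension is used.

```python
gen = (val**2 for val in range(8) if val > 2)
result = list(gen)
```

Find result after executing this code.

Step 1: For range(8), keep val > 2, then square:
  val=0: 0 <= 2, excluded
  val=1: 1 <= 2, excluded
  val=2: 2 <= 2, excluded
  val=3: 3 > 2, yield 3**2 = 9
  val=4: 4 > 2, yield 4**2 = 16
  val=5: 5 > 2, yield 5**2 = 25
  val=6: 6 > 2, yield 6**2 = 36
  val=7: 7 > 2, yield 7**2 = 49
Therefore result = [9, 16, 25, 36, 49].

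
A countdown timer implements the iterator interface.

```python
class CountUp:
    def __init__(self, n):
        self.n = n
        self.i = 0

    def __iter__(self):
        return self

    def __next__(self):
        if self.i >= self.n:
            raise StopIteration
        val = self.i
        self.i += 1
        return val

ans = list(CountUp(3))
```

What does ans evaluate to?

Step 1: CountUp(3) creates an iterator counting 0 to 2.
Step 2: list() consumes all values: [0, 1, 2].
Therefore ans = [0, 1, 2].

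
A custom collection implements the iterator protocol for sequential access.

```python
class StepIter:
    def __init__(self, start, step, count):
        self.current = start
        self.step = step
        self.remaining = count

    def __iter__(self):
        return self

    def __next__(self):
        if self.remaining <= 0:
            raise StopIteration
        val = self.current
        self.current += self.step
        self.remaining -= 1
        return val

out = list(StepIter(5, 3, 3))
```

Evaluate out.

Step 1: StepIter starts at 5, increments by 3, for 3 steps:
  Yield 5, then current += 3
  Yield 8, then current += 3
  Yield 11, then current += 3
Therefore out = [5, 8, 11].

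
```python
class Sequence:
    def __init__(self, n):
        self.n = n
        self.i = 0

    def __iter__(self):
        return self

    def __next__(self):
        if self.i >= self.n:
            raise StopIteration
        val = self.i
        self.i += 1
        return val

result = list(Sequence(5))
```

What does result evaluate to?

Step 1: Sequence(5) creates an iterator counting 0 to 4.
Step 2: list() consumes all values: [0, 1, 2, 3, 4].
Therefore result = [0, 1, 2, 3, 4].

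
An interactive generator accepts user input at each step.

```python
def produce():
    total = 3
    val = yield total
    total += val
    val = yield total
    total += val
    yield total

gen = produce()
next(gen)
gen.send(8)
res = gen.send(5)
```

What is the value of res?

Step 1: next() -> yield total=3.
Step 2: send(8) -> val=8, total = 3+8 = 11, yield 11.
Step 3: send(5) -> val=5, total = 11+5 = 16, yield 16.
Therefore res = 16.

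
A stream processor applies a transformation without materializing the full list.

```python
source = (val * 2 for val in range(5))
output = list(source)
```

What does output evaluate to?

Step 1: For each val in range(5), compute val*2:
  val=0: 0*2 = 0
  val=1: 1*2 = 2
  val=2: 2*2 = 4
  val=3: 3*2 = 6
  val=4: 4*2 = 8
Therefore output = [0, 2, 4, 6, 8].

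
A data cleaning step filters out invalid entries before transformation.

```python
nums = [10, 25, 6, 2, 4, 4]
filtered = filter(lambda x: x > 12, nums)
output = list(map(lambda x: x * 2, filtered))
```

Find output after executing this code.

Step 1: Filter nums for elements > 12:
  10: removed
  25: kept
  6: removed
  2: removed
  4: removed
  4: removed
Step 2: Map x * 2 on filtered [25]:
  25 -> 50
Therefore output = [50].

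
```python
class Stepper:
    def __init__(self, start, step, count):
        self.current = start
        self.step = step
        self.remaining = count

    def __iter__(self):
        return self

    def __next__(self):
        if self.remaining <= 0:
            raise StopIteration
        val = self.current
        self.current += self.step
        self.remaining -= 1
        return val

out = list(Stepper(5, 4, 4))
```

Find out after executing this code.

Step 1: Stepper starts at 5, increments by 4, for 4 steps:
  Yield 5, then current += 4
  Yield 9, then current += 4
  Yield 13, then current += 4
  Yield 17, then current += 4
Therefore out = [5, 9, 13, 17].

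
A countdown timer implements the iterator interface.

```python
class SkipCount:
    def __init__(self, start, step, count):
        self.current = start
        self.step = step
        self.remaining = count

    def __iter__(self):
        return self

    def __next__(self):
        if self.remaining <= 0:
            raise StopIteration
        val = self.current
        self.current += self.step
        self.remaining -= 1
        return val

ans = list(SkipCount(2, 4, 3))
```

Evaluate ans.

Step 1: SkipCount starts at 2, increments by 4, for 3 steps:
  Yield 2, then current += 4
  Yield 6, then current += 4
  Yield 10, then current += 4
Therefore ans = [2, 6, 10].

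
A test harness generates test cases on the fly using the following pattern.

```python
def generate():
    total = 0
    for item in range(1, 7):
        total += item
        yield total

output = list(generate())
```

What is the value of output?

Step 1: Generator accumulates running sum:
  item=1: total = 1, yield 1
  item=2: total = 3, yield 3
  item=3: total = 6, yield 6
  item=4: total = 10, yield 10
  item=5: total = 15, yield 15
  item=6: total = 21, yield 21
Therefore output = [1, 3, 6, 10, 15, 21].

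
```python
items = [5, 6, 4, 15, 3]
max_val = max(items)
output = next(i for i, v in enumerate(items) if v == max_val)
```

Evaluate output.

Step 1: max([5, 6, 4, 15, 3]) = 15.
Step 2: Find first index where value == 15:
  Index 0: 5 != 15
  Index 1: 6 != 15
  Index 2: 4 != 15
  Index 3: 15 == 15, found!
Therefore output = 3.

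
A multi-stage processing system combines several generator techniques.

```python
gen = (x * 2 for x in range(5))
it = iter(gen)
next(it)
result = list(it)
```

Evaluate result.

Step 1: Generator produces [0, 2, 4, 6, 8].
Step 2: next(it) consumes first element (0).
Step 3: list(it) collects remaining: [2, 4, 6, 8].
Therefore result = [2, 4, 6, 8].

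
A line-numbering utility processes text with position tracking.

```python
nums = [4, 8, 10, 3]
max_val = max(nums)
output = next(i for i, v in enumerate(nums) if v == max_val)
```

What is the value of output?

Step 1: max([4, 8, 10, 3]) = 10.
Step 2: Find first index where value == 10:
  Index 0: 4 != 10
  Index 1: 8 != 10
  Index 2: 10 == 10, found!
Therefore output = 2.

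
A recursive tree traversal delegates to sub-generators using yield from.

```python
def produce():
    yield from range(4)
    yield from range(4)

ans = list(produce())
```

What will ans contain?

Step 1: Trace yields in order:
  yield 0
  yield 1
  yield 2
  yield 3
  yield 0
  yield 1
  yield 2
  yield 3
Therefore ans = [0, 1, 2, 3, 0, 1, 2, 3].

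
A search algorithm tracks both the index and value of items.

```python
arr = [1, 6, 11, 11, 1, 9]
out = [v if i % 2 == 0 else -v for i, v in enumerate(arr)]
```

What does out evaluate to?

Step 1: For each (i, v), keep v if i is even, negate if odd:
  i=0 (even): keep 1
  i=1 (odd): negate to -6
  i=2 (even): keep 11
  i=3 (odd): negate to -11
  i=4 (even): keep 1
  i=5 (odd): negate to -9
Therefore out = [1, -6, 11, -11, 1, -9].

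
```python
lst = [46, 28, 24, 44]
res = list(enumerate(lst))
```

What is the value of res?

Step 1: enumerate pairs each element with its index:
  (0, 46)
  (1, 28)
  (2, 24)
  (3, 44)
Therefore res = [(0, 46), (1, 28), (2, 24), (3, 44)].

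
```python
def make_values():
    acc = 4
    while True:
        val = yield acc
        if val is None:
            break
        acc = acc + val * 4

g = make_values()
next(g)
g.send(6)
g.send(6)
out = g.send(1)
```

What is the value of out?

Step 1: next() -> yield acc=4.
Step 2: send(6) -> val=6, acc = 4 + 6*4 = 28, yield 28.
Step 3: send(6) -> val=6, acc = 28 + 6*4 = 52, yield 52.
Step 4: send(1) -> val=1, acc = 52 + 1*4 = 56, yield 56.
Therefore out = 56.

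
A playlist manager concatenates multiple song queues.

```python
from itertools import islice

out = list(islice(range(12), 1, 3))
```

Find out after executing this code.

Step 1: islice(range(12), 1, 3) takes elements at indices [1, 3).
Step 2: Elements: [1, 2].
Therefore out = [1, 2].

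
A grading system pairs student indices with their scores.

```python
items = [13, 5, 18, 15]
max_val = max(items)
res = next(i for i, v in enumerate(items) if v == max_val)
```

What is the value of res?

Step 1: max([13, 5, 18, 15]) = 18.
Step 2: Find first index where value == 18:
  Index 0: 13 != 18
  Index 1: 5 != 18
  Index 2: 18 == 18, found!
Therefore res = 2.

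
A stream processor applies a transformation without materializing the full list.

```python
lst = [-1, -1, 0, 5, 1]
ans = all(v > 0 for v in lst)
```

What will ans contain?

Step 1: Check v > 0 for each element in [-1, -1, 0, 5, 1]:
  -1 > 0: False
  -1 > 0: False
  0 > 0: False
  5 > 0: True
  1 > 0: True
Step 2: all() returns False.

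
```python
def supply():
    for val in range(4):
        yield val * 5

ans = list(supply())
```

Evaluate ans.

Step 1: For each val in range(4), yield val * 5:
  val=0: yield 0 * 5 = 0
  val=1: yield 1 * 5 = 5
  val=2: yield 2 * 5 = 10
  val=3: yield 3 * 5 = 15
Therefore ans = [0, 5, 10, 15].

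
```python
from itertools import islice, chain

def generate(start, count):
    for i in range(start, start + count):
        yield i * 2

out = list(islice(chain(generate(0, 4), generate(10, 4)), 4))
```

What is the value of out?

Step 1: generate(0, 4) yields [0, 2, 4, 6].
Step 2: generate(10, 4) yields [20, 22, 24, 26].
Step 3: chain concatenates: [0, 2, 4, 6, 20, 22, 24, 26].
Step 4: islice takes first 4: [0, 2, 4, 6].
Therefore out = [0, 2, 4, 6].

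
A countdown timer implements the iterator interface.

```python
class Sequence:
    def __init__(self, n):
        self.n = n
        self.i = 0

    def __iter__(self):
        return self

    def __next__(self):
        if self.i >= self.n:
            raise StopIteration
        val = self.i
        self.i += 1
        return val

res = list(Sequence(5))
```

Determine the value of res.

Step 1: Sequence(5) creates an iterator counting 0 to 4.
Step 2: list() consumes all values: [0, 1, 2, 3, 4].
Therefore res = [0, 1, 2, 3, 4].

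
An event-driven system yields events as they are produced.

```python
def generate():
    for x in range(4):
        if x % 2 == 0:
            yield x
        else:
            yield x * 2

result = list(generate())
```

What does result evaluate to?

Step 1: For each x in range(4), yield x if even, else x*2:
  x=0 (even): yield 0
  x=1 (odd): yield 1*2 = 2
  x=2 (even): yield 2
  x=3 (odd): yield 3*2 = 6
Therefore result = [0, 2, 2, 6].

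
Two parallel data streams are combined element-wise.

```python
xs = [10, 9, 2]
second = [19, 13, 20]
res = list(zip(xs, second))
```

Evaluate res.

Step 1: zip pairs elements at same index:
  Index 0: (10, 19)
  Index 1: (9, 13)
  Index 2: (2, 20)
Therefore res = [(10, 19), (9, 13), (2, 20)].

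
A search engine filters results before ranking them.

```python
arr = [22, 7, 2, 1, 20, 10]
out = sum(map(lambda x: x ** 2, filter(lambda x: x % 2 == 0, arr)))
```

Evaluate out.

Step 1: Filter even numbers from [22, 7, 2, 1, 20, 10]: [22, 2, 20, 10]
Step 2: Square each: [484, 4, 400, 100]
Step 3: Sum = 988.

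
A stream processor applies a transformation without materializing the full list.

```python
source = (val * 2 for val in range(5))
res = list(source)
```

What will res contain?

Step 1: For each val in range(5), compute val*2:
  val=0: 0*2 = 0
  val=1: 1*2 = 2
  val=2: 2*2 = 4
  val=3: 3*2 = 6
  val=4: 4*2 = 8
Therefore res = [0, 2, 4, 6, 8].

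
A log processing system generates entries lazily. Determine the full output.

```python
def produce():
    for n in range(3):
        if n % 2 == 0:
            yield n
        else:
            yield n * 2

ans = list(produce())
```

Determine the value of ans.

Step 1: For each n in range(3), yield n if even, else n*2:
  n=0 (even): yield 0
  n=1 (odd): yield 1*2 = 2
  n=2 (even): yield 2
Therefore ans = [0, 2, 2].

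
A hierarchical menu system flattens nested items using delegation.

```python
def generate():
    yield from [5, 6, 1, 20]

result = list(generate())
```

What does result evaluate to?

Step 1: yield from delegates to the iterable, yielding each element.
Step 2: Collected values: [5, 6, 1, 20].
Therefore result = [5, 6, 1, 20].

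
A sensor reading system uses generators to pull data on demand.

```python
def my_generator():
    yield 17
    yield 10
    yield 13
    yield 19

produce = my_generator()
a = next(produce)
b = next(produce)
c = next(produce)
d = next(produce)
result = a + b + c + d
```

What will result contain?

Step 1: Create generator and consume all values:
  a = next(produce) = 17
  b = next(produce) = 10
  c = next(produce) = 13
  d = next(produce) = 19
Step 2: result = 17 + 10 + 13 + 19 = 59.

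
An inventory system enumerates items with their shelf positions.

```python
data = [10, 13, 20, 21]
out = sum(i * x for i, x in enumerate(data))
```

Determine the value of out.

Step 1: Compute i * x for each (i, x) in enumerate([10, 13, 20, 21]):
  i=0, x=10: 0*10 = 0
  i=1, x=13: 1*13 = 13
  i=2, x=20: 2*20 = 40
  i=3, x=21: 3*21 = 63
Step 2: sum = 0 + 13 + 40 + 63 = 116.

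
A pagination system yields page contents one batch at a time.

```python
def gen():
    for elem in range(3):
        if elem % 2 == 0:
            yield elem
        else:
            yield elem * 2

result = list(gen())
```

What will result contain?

Step 1: For each elem in range(3), yield elem if even, else elem*2:
  elem=0 (even): yield 0
  elem=1 (odd): yield 1*2 = 2
  elem=2 (even): yield 2
Therefore result = [0, 2, 2].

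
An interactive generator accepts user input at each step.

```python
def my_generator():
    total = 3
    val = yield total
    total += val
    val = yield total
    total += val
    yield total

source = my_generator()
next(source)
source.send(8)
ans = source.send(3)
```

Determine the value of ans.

Step 1: next() -> yield total=3.
Step 2: send(8) -> val=8, total = 3+8 = 11, yield 11.
Step 3: send(3) -> val=3, total = 11+3 = 14, yield 14.
Therefore ans = 14.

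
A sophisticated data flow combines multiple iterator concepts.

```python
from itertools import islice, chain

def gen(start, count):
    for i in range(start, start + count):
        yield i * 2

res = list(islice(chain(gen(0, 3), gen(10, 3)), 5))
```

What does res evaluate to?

Step 1: gen(0, 3) yields [0, 2, 4].
Step 2: gen(10, 3) yields [20, 22, 24].
Step 3: chain concatenates: [0, 2, 4, 20, 22, 24].
Step 4: islice takes first 5: [0, 2, 4, 20, 22].
Therefore res = [0, 2, 4, 20, 22].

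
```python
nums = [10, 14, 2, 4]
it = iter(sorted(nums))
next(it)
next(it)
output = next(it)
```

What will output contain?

Step 1: sorted([10, 14, 2, 4]) = [2, 4, 10, 14].
Step 2: Create iterator and skip 2 elements.
Step 3: next() returns 10.
Therefore output = 10.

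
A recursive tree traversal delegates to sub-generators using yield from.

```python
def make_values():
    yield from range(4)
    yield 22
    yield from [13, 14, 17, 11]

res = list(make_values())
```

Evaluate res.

Step 1: Trace yields in order:
  yield 0
  yield 1
  yield 2
  yield 3
  yield 22
  yield 13
  yield 14
  yield 17
  yield 11
Therefore res = [0, 1, 2, 3, 22, 13, 14, 17, 11].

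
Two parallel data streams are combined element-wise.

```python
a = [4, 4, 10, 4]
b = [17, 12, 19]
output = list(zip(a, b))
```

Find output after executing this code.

Step 1: zip stops at shortest (len(a)=4, len(b)=3):
  Index 0: (4, 17)
  Index 1: (4, 12)
  Index 2: (10, 19)
Step 2: Last element of a (4) has no pair, dropped.
Therefore output = [(4, 17), (4, 12), (10, 19)].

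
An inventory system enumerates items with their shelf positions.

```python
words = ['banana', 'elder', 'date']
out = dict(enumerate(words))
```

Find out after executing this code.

Step 1: enumerate pairs indices with words:
  0 -> 'banana'
  1 -> 'elder'
  2 -> 'date'
Therefore out = {0: 'banana', 1: 'elder', 2: 'date'}.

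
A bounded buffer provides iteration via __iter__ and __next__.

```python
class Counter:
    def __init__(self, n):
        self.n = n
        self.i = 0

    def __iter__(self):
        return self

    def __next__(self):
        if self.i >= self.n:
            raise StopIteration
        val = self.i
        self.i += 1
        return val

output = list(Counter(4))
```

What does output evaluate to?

Step 1: Counter(4) creates an iterator counting 0 to 3.
Step 2: list() consumes all values: [0, 1, 2, 3].
Therefore output = [0, 1, 2, 3].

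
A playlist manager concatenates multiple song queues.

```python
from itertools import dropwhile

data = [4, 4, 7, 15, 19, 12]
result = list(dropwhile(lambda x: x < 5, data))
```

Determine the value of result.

Step 1: dropwhile drops elements while < 5:
  4 < 5: dropped
  4 < 5: dropped
  7: kept (dropping stopped)
Step 2: Remaining elements kept regardless of condition.
Therefore result = [7, 15, 19, 12].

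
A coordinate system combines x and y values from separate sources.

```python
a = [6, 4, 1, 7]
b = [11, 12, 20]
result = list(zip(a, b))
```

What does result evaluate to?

Step 1: zip stops at shortest (len(a)=4, len(b)=3):
  Index 0: (6, 11)
  Index 1: (4, 12)
  Index 2: (1, 20)
Step 2: Last element of a (7) has no pair, dropped.
Therefore result = [(6, 11), (4, 12), (1, 20)].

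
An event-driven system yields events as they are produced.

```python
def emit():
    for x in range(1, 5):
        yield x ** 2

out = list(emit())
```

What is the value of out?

Step 1: For each x in range(1, 5), yield x**2:
  x=1: yield 1**2 = 1
  x=2: yield 2**2 = 4
  x=3: yield 3**2 = 9
  x=4: yield 4**2 = 16
Therefore out = [1, 4, 9, 16].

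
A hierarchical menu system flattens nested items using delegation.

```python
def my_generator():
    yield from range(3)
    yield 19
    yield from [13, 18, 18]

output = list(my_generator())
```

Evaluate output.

Step 1: Trace yields in order:
  yield 0
  yield 1
  yield 2
  yield 19
  yield 13
  yield 18
  yield 18
Therefore output = [0, 1, 2, 19, 13, 18, 18].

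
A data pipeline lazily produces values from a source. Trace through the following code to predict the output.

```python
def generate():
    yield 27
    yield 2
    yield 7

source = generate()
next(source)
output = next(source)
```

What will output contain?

Step 1: generate() creates a generator.
Step 2: next(source) yields 27 (consumed and discarded).
Step 3: next(source) yields 2, assigned to output.
Therefore output = 2.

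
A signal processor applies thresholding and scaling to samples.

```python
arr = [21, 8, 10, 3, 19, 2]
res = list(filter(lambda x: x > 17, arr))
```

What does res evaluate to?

Step 1: Filter elements > 17:
  21: kept
  8: removed
  10: removed
  3: removed
  19: kept
  2: removed
Therefore res = [21, 19].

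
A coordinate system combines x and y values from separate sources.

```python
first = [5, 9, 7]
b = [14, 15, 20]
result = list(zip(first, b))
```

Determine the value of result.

Step 1: zip pairs elements at same index:
  Index 0: (5, 14)
  Index 1: (9, 15)
  Index 2: (7, 20)
Therefore result = [(5, 14), (9, 15), (7, 20)].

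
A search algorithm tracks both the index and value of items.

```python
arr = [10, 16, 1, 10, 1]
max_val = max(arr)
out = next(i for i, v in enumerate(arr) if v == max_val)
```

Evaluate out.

Step 1: max([10, 16, 1, 10, 1]) = 16.
Step 2: Find first index where value == 16:
  Index 0: 10 != 16
  Index 1: 16 == 16, found!
Therefore out = 1.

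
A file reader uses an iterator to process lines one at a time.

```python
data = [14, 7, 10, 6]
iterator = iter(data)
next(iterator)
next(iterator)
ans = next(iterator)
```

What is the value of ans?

Step 1: Create iterator over [14, 7, 10, 6].
Step 2: next() consumes 14.
Step 3: next() consumes 7.
Step 4: next() returns 10.
Therefore ans = 10.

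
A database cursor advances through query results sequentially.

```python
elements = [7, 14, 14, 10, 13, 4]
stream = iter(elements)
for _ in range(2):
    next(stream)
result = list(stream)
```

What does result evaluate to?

Step 1: Create iterator over [7, 14, 14, 10, 13, 4].
Step 2: Advance 2 positions (consuming [7, 14]).
Step 3: list() collects remaining elements: [14, 10, 13, 4].
Therefore result = [14, 10, 13, 4].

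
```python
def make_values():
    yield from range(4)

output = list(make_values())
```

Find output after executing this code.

Step 1: yield from delegates to the iterable, yielding each element.
Step 2: Collected values: [0, 1, 2, 3].
Therefore output = [0, 1, 2, 3].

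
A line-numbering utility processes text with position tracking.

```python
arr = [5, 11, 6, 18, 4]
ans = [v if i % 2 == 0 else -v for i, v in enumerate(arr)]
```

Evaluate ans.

Step 1: For each (i, v), keep v if i is even, negate if odd:
  i=0 (even): keep 5
  i=1 (odd): negate to -11
  i=2 (even): keep 6
  i=3 (odd): negate to -18
  i=4 (even): keep 4
Therefore ans = [5, -11, 6, -18, 4].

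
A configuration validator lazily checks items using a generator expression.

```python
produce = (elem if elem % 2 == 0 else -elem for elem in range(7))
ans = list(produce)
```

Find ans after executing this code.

Step 1: For each elem in range(7), yield elem if even, else -elem:
  elem=0: even, yield 0
  elem=1: odd, yield -1
  elem=2: even, yield 2
  elem=3: odd, yield -3
  elem=4: even, yield 4
  elem=5: odd, yield -5
  elem=6: even, yield 6
Therefore ans = [0, -1, 2, -3, 4, -5, 6].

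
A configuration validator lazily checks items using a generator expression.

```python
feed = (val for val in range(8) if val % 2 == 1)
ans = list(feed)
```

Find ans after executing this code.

Step 1: Filter range(8) keeping only odd values:
  val=0: even, excluded
  val=1: odd, included
  val=2: even, excluded
  val=3: odd, included
  val=4: even, excluded
  val=5: odd, included
  val=6: even, excluded
  val=7: odd, included
Therefore ans = [1, 3, 5, 7].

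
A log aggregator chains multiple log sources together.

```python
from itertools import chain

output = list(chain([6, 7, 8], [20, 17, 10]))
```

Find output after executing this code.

Step 1: chain() concatenates iterables: [6, 7, 8] + [20, 17, 10].
Therefore output = [6, 7, 8, 20, 17, 10].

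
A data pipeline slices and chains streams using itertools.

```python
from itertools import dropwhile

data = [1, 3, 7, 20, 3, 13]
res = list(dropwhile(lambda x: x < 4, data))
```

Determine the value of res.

Step 1: dropwhile drops elements while < 4:
  1 < 4: dropped
  3 < 4: dropped
  7: kept (dropping stopped)
Step 2: Remaining elements kept regardless of condition.
Therefore res = [7, 20, 3, 13].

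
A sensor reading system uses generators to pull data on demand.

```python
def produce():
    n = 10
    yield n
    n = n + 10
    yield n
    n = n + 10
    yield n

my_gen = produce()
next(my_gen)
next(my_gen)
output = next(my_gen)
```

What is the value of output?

Step 1: Trace through generator execution:
  Yield 1: n starts at 10, yield 10
  Yield 2: n = 10 + 10 = 20, yield 20
  Yield 3: n = 20 + 10 = 30, yield 30
Step 2: First next() gets 10, second next() gets the second value, third next() yields 30.
Therefore output = 30.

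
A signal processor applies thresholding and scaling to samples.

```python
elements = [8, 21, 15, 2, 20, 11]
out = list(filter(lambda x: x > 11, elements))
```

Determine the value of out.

Step 1: Filter elements > 11:
  8: removed
  21: kept
  15: kept
  2: removed
  20: kept
  11: removed
Therefore out = [21, 15, 20].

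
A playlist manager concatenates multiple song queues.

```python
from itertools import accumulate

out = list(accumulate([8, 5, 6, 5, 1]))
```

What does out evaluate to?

Step 1: accumulate computes running sums:
  + 8 = 8
  + 5 = 13
  + 6 = 19
  + 5 = 24
  + 1 = 25
Therefore out = [8, 13, 19, 24, 25].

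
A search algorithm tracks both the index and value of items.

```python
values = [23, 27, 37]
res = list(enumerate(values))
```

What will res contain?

Step 1: enumerate pairs each element with its index:
  (0, 23)
  (1, 27)
  (2, 37)
Therefore res = [(0, 23), (1, 27), (2, 37)].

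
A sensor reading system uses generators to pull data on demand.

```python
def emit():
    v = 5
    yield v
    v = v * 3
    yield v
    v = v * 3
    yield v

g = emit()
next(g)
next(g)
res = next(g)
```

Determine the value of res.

Step 1: Trace through generator execution:
  Yield 1: v starts at 5, yield 5
  Yield 2: v = 5 * 3 = 15, yield 15
  Yield 3: v = 15 * 3 = 45, yield 45
Step 2: First next() gets 5, second next() gets the second value, third next() yields 45.
Therefore res = 45.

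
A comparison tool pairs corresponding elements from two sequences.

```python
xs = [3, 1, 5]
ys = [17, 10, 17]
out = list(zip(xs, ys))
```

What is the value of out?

Step 1: zip pairs elements at same index:
  Index 0: (3, 17)
  Index 1: (1, 10)
  Index 2: (5, 17)
Therefore out = [(3, 17), (1, 10), (5, 17)].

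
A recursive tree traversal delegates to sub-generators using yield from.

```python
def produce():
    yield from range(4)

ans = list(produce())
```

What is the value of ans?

Step 1: yield from delegates to the iterable, yielding each element.
Step 2: Collected values: [0, 1, 2, 3].
Therefore ans = [0, 1, 2, 3].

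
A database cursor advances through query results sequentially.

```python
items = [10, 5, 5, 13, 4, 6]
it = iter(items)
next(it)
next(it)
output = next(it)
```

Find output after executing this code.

Step 1: Create iterator over [10, 5, 5, 13, 4, 6].
Step 2: next() consumes 10.
Step 3: next() consumes 5.
Step 4: next() returns 5.
Therefore output = 5.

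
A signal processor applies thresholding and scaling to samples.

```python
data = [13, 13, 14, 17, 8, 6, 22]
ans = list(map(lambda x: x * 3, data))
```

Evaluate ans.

Step 1: Apply lambda x: x * 3 to each element:
  13 -> 39
  13 -> 39
  14 -> 42
  17 -> 51
  8 -> 24
  6 -> 18
  22 -> 66
Therefore ans = [39, 39, 42, 51, 24, 18, 66].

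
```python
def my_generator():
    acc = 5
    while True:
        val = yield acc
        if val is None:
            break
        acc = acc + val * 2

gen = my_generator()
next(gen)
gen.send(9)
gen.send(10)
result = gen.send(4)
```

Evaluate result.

Step 1: next() -> yield acc=5.
Step 2: send(9) -> val=9, acc = 5 + 9*2 = 23, yield 23.
Step 3: send(10) -> val=10, acc = 23 + 10*2 = 43, yield 43.
Step 4: send(4) -> val=4, acc = 43 + 4*2 = 51, yield 51.
Therefore result = 51.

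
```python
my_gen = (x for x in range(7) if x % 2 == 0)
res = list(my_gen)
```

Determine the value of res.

Step 1: Filter range(7) keeping only even values:
  x=0: even, included
  x=1: odd, excluded
  x=2: even, included
  x=3: odd, excluded
  x=4: even, included
  x=5: odd, excluded
  x=6: even, included
Therefore res = [0, 2, 4, 6].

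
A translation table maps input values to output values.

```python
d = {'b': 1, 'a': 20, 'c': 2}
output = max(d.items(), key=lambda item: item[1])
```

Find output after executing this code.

Step 1: Find item with maximum value:
  ('b', 1)
  ('a', 20)
  ('c', 2)
Step 2: Maximum value is 20 at key 'a'.
Therefore output = ('a', 20).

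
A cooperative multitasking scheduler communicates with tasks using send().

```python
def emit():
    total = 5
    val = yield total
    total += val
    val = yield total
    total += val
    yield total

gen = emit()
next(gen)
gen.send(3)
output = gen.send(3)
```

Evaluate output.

Step 1: next() -> yield total=5.
Step 2: send(3) -> val=3, total = 5+3 = 8, yield 8.
Step 3: send(3) -> val=3, total = 8+3 = 11, yield 11.
Therefore output = 11.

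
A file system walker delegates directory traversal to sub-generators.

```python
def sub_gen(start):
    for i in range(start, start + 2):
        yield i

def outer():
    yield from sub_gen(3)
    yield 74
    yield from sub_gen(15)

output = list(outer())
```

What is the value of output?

Step 1: outer() delegates to sub_gen(3):
  yield 3
  yield 4
Step 2: yield 74
Step 3: Delegates to sub_gen(15):
  yield 15
  yield 16
Therefore output = [3, 4, 74, 15, 16].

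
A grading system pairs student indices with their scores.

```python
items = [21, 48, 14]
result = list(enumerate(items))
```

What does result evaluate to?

Step 1: enumerate pairs each element with its index:
  (0, 21)
  (1, 48)
  (2, 14)
Therefore result = [(0, 21), (1, 48), (2, 14)].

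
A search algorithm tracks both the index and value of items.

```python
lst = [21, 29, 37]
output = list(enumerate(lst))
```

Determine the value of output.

Step 1: enumerate pairs each element with its index:
  (0, 21)
  (1, 29)
  (2, 37)
Therefore output = [(0, 21), (1, 29), (2, 37)].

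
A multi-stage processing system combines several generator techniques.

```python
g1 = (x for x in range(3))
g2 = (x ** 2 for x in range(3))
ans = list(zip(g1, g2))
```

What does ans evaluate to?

Step 1: g1 produces [0, 1, 2].
Step 2: g2 produces [0, 1, 4].
Step 3: zip pairs them: [(0, 0), (1, 1), (2, 4)].
Therefore ans = [(0, 0), (1, 1), (2, 4)].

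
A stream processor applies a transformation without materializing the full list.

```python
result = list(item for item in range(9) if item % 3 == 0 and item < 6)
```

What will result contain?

Step 1: Filter range(9) where item % 3 == 0 and item < 6:
  item=0: both conditions met, included
  item=1: excluded (1 % 3 != 0)
  item=2: excluded (2 % 3 != 0)
  item=3: both conditions met, included
  item=4: excluded (4 % 3 != 0)
  item=5: excluded (5 % 3 != 0)
  item=6: excluded (6 >= 6)
  item=7: excluded (7 % 3 != 0, 7 >= 6)
  item=8: excluded (8 % 3 != 0, 8 >= 6)
Therefore result = [0, 3].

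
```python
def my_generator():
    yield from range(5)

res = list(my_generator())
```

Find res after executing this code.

Step 1: yield from delegates to the iterable, yielding each element.
Step 2: Collected values: [0, 1, 2, 3, 4].
Therefore res = [0, 1, 2, 3, 4].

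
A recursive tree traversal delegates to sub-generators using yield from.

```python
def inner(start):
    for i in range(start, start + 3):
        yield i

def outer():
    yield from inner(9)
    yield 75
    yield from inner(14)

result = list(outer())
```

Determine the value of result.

Step 1: outer() delegates to inner(9):
  yield 9
  yield 10
  yield 11
Step 2: yield 75
Step 3: Delegates to inner(14):
  yield 14
  yield 15
  yield 16
Therefore result = [9, 10, 11, 75, 14, 15, 16].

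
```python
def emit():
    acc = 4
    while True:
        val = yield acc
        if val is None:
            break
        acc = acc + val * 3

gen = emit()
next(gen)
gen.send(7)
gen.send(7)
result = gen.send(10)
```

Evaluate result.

Step 1: next() -> yield acc=4.
Step 2: send(7) -> val=7, acc = 4 + 7*3 = 25, yield 25.
Step 3: send(7) -> val=7, acc = 25 + 7*3 = 46, yield 46.
Step 4: send(10) -> val=10, acc = 46 + 10*3 = 76, yield 76.
Therefore result = 76.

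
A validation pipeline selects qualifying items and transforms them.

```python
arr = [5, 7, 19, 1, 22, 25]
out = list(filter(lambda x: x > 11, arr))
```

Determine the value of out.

Step 1: Filter elements > 11:
  5: removed
  7: removed
  19: kept
  1: removed
  22: kept
  25: kept
Therefore out = [19, 22, 25].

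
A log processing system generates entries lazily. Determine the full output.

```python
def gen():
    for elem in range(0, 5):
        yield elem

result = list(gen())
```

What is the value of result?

Step 1: The generator yields each value from range(0, 5).
Step 2: list() consumes all yields: [0, 1, 2, 3, 4].
Therefore result = [0, 1, 2, 3, 4].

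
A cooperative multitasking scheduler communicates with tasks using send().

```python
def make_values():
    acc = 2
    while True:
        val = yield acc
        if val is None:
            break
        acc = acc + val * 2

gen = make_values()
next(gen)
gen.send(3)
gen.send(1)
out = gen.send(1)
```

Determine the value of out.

Step 1: next() -> yield acc=2.
Step 2: send(3) -> val=3, acc = 2 + 3*2 = 8, yield 8.
Step 3: send(1) -> val=1, acc = 8 + 1*2 = 10, yield 10.
Step 4: send(1) -> val=1, acc = 10 + 1*2 = 12, yield 12.
Therefore out = 12.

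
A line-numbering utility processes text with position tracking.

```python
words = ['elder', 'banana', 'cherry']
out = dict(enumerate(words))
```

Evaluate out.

Step 1: enumerate pairs indices with words:
  0 -> 'elder'
  1 -> 'banana'
  2 -> 'cherry'
Therefore out = {0: 'elder', 1: 'banana', 2: 'cherry'}.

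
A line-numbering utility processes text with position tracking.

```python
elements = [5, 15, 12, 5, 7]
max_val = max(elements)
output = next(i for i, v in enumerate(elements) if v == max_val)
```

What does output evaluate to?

Step 1: max([5, 15, 12, 5, 7]) = 15.
Step 2: Find first index where value == 15:
  Index 0: 5 != 15
  Index 1: 15 == 15, found!
Therefore output = 1.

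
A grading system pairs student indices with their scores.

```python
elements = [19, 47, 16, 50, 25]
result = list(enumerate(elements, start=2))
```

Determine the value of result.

Step 1: enumerate with start=2:
  (2, 19)
  (3, 47)
  (4, 16)
  (5, 50)
  (6, 25)
Therefore result = [(2, 19), (3, 47), (4, 16), (5, 50), (6, 25)].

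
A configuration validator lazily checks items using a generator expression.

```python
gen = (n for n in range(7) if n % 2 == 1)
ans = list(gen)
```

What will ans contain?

Step 1: Filter range(7) keeping only odd values:
  n=0: even, excluded
  n=1: odd, included
  n=2: even, excluded
  n=3: odd, included
  n=4: even, excluded
  n=5: odd, included
  n=6: even, excluded
Therefore ans = [1, 3, 5].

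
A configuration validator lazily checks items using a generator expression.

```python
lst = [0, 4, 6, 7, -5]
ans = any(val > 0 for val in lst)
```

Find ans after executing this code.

Step 1: Check val > 0 for each element in [0, 4, 6, 7, -5]:
  0 > 0: False
  4 > 0: True
  6 > 0: True
  7 > 0: True
  -5 > 0: False
Step 2: any() returns True.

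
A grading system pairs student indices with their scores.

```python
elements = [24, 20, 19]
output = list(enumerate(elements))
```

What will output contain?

Step 1: enumerate pairs each element with its index:
  (0, 24)
  (1, 20)
  (2, 19)
Therefore output = [(0, 24), (1, 20), (2, 19)].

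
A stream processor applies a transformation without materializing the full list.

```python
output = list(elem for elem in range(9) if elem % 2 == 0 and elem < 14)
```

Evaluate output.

Step 1: Filter range(9) where elem % 2 == 0 and elem < 14:
  elem=0: both conditions met, included
  elem=1: excluded (1 % 2 != 0)
  elem=2: both conditions met, included
  elem=3: excluded (3 % 2 != 0)
  elem=4: both conditions met, included
  elem=5: excluded (5 % 2 != 0)
  elem=6: both conditions met, included
  elem=7: excluded (7 % 2 != 0)
  elem=8: both conditions met, included
Therefore output = [0, 2, 4, 6, 8].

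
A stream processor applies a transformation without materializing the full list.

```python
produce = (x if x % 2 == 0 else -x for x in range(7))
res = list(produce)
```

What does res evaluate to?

Step 1: For each x in range(7), yield x if even, else -x:
  x=0: even, yield 0
  x=1: odd, yield -1
  x=2: even, yield 2
  x=3: odd, yield -3
  x=4: even, yield 4
  x=5: odd, yield -5
  x=6: even, yield 6
Therefore res = [0, -1, 2, -3, 4, -5, 6].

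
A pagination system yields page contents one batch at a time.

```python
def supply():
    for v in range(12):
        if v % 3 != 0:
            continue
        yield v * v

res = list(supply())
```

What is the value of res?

Step 1: Only yield v**2 when v is divisible by 3:
  v=0: 0 % 3 == 0, yield 0**2 = 0
  v=3: 3 % 3 == 0, yield 3**2 = 9
  v=6: 6 % 3 == 0, yield 6**2 = 36
  v=9: 9 % 3 == 0, yield 9**2 = 81
Therefore res = [0, 9, 36, 81].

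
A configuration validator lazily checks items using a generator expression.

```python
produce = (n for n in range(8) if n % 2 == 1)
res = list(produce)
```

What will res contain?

Step 1: Filter range(8) keeping only odd values:
  n=0: even, excluded
  n=1: odd, included
  n=2: even, excluded
  n=3: odd, included
  n=4: even, excluded
  n=5: odd, included
  n=6: even, excluded
  n=7: odd, included
Therefore res = [1, 3, 5, 7].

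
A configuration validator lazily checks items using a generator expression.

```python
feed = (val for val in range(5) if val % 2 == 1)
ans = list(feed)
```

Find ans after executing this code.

Step 1: Filter range(5) keeping only odd values:
  val=0: even, excluded
  val=1: odd, included
  val=2: even, excluded
  val=3: odd, included
  val=4: even, excluded
Therefore ans = [1, 3].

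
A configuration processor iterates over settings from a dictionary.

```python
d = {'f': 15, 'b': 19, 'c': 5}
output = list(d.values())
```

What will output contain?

Step 1: d.values() returns the dictionary values in insertion order.
Therefore output = [15, 19, 5].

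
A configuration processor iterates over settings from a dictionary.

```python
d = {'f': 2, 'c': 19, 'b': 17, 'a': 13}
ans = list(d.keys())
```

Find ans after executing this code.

Step 1: d.keys() returns the dictionary keys in insertion order.
Therefore ans = ['f', 'c', 'b', 'a'].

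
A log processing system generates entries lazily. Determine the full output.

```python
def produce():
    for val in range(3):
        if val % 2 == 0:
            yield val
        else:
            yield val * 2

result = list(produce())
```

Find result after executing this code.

Step 1: For each val in range(3), yield val if even, else val*2:
  val=0 (even): yield 0
  val=1 (odd): yield 1*2 = 2
  val=2 (even): yield 2
Therefore result = [0, 2, 2].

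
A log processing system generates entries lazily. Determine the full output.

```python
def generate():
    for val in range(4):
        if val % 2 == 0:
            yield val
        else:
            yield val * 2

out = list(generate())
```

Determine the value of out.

Step 1: For each val in range(4), yield val if even, else val*2:
  val=0 (even): yield 0
  val=1 (odd): yield 1*2 = 2
  val=2 (even): yield 2
  val=3 (odd): yield 3*2 = 6
Therefore out = [0, 2, 2, 6].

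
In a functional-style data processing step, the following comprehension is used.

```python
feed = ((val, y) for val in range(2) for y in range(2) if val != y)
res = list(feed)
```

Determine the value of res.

Step 1: Nested generator over range(2) x range(2) where val != y:
  (0, 0): excluded (val == y)
  (0, 1): included
  (1, 0): included
  (1, 1): excluded (val == y)
Therefore res = [(0, 1), (1, 0)].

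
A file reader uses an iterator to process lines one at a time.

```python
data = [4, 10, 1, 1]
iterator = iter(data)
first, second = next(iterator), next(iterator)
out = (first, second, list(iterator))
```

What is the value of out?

Step 1: Create iterator over [4, 10, 1, 1].
Step 2: first = 4, second = 10.
Step 3: Remaining elements: [1, 1].
Therefore out = (4, 10, [1, 1]).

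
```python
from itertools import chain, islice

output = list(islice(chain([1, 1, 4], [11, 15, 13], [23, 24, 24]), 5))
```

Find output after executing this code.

Step 1: chain([1, 1, 4], [11, 15, 13], [23, 24, 24]) = [1, 1, 4, 11, 15, 13, 23, 24, 24].
Step 2: islice takes first 5 elements: [1, 1, 4, 11, 15].
Therefore output = [1, 1, 4, 11, 15].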